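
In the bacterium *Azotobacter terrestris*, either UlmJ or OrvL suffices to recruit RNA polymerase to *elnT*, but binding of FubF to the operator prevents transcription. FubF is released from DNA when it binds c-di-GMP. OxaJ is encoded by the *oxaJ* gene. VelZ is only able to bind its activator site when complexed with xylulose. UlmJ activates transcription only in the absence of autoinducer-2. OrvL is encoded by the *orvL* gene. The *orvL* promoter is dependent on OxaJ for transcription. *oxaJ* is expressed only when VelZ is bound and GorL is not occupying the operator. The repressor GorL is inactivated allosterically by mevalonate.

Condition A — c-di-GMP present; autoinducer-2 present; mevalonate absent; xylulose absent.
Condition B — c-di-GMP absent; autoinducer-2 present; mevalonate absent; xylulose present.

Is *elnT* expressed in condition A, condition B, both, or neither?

neither

Condition A:
c-di-GMP is present, so FubF is inactive.
Autoinducer-2 is present, so UlmJ is inactive.
Mevalonate is absent, so GorL is active.
Xylulose is absent, so VelZ is inactive.
With repressor GorL bound, *oxaJ* is not transcribed.
So OxaJ is not produced.
Required activator OxaJ is absent, so *orvL* is not transcribed.
So OrvL is not produced.
No activator is available at the *elnT* promoter, so *elnT* is not transcribed.
→ *elnT* is OFF in A.
Condition B:
c-di-GMP is absent, so FubF is active.
Autoinducer-2 is present, so UlmJ is inactive.
Mevalonate is absent, so GorL is active.
Xylulose is present, so VelZ is active.
With repressor GorL bound, *oxaJ* is not transcribed.
So OxaJ is not produced.
Required activator OxaJ is absent, so *orvL* is not transcribed.
So OrvL is not produced.
With repressor FubF bound, *elnT* is not transcribed.
→ *elnT* is OFF in B.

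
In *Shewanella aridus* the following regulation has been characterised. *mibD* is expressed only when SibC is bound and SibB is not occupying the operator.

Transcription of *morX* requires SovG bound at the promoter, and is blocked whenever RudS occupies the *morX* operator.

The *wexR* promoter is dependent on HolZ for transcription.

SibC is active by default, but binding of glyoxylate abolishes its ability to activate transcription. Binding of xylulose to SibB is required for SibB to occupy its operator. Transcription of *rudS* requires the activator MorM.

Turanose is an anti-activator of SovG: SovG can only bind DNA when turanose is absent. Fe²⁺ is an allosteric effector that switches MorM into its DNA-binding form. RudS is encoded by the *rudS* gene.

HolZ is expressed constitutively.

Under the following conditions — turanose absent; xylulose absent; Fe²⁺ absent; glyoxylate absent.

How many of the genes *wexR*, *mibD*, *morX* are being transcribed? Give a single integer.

HolZ is produced constitutively and is active.
No repressor is bound and HolZ is active, so *wexR* is transcribed.
→ *wexR* is ON.
Xylulose is absent, so SibB is inactive.
Glyoxylate is absent, so SibC is active.
No repressor is bound and SibC is active, so *mibD* is transcribed.
→ *mibD* is ON.
Fe²⁺ is absent, so MorM is inactive.
Required activator MorM is absent, so *rudS* is not transcribed.
So RudS is not produced.
Turanose is absent, so SovG is active.
No repressor is bound and SovG is active, so *morX* is transcribed.
→ *morX* is ON.
3 of the 3 genes are transcribed.

3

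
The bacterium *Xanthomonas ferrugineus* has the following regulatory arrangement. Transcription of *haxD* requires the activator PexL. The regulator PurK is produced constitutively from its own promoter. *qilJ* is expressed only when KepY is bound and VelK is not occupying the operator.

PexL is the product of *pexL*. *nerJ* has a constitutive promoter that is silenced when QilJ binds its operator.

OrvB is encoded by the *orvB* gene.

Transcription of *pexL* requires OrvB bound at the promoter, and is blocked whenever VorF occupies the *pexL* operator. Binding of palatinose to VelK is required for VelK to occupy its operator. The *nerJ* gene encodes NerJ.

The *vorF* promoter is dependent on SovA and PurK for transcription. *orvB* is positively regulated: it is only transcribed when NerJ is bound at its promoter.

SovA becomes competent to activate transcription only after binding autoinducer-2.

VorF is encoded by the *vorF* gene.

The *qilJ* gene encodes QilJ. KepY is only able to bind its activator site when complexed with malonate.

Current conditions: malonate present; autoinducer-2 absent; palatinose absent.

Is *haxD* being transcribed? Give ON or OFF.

OFF

Malonate is present, so KepY is active.
Palatinose is absent, so VelK is inactive.
No repressor is bound and KepY is active, so *qilJ* is transcribed.
So QilJ is produced and active.
With repressor QilJ bound, *nerJ* is not transcribed.
So NerJ is not produced.
Required activator NerJ is absent, so *orvB* is not transcribed.
So OrvB is not produced.
Autoinducer-2 is absent, so SovA is inactive.
PurK is produced constitutively and is active.
Required activator SovA is absent, so *vorF* is not transcribed.
So VorF is not produced.
Required activator OrvB is absent, so *pexL* is not transcribed.
So PexL is not produced.
Required activator PexL is absent, so *haxD* is not transcribed.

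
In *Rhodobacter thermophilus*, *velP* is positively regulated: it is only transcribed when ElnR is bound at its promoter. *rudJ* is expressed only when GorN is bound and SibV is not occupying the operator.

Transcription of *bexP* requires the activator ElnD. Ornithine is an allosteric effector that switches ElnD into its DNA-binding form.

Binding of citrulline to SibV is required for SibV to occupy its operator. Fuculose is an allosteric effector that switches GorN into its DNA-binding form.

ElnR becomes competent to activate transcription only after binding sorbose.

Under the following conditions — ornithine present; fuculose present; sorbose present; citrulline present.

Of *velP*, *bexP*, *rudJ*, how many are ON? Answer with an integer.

Sorbose is present, so ElnR is active.
No repressor is bound and ElnR is active, so *velP* is transcribed.
→ *velP* is ON.
Ornithine is present, so ElnD is active.
No repressor is bound and ElnD is active, so *bexP* is transcribed.
→ *bexP* is ON.
Citrulline is present, so SibV is active.
Fuculose is present, so GorN is active.
With repressor SibV bound, *rudJ* is not transcribed.
→ *rudJ* is OFF.
2 of the 3 genes are transcribed.

2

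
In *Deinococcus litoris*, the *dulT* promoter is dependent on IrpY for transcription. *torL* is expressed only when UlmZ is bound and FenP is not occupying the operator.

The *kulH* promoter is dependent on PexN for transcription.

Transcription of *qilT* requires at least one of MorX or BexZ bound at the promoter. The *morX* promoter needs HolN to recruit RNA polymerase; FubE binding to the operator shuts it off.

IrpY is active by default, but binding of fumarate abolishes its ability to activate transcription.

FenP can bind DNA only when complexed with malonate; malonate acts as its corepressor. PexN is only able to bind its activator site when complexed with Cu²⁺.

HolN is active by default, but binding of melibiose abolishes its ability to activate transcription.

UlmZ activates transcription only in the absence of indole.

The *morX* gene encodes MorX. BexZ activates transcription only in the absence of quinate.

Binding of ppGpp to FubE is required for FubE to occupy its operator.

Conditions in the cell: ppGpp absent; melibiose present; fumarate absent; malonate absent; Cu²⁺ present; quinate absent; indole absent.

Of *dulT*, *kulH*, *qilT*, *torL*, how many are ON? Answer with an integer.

Fumarate is absent, so IrpY is active.
No repressor is bound and IrpY is active, so *dulT* is transcribed.
→ *dulT* is ON.
Cu²⁺ is present, so PexN is active.
No repressor is bound and PexN is active, so *kulH* is transcribed.
→ *kulH* is ON.
ppGpp is absent, so FubE is inactive.
Melibiose is present, so HolN is inactive.
Required activator HolN is absent, so *morX* is not transcribed.
So MorX is not produced.
Quinate is absent, so BexZ is active.
Activator BexZ is present, so *qilT* is transcribed.
→ *qilT* is ON.
Indole is absent, so UlmZ is active.
Malonate is absent, so FenP is inactive.
No repressor is bound and UlmZ is active, so *torL* is transcribed.
→ *torL* is ON.
4 of the 4 genes are transcribed.

4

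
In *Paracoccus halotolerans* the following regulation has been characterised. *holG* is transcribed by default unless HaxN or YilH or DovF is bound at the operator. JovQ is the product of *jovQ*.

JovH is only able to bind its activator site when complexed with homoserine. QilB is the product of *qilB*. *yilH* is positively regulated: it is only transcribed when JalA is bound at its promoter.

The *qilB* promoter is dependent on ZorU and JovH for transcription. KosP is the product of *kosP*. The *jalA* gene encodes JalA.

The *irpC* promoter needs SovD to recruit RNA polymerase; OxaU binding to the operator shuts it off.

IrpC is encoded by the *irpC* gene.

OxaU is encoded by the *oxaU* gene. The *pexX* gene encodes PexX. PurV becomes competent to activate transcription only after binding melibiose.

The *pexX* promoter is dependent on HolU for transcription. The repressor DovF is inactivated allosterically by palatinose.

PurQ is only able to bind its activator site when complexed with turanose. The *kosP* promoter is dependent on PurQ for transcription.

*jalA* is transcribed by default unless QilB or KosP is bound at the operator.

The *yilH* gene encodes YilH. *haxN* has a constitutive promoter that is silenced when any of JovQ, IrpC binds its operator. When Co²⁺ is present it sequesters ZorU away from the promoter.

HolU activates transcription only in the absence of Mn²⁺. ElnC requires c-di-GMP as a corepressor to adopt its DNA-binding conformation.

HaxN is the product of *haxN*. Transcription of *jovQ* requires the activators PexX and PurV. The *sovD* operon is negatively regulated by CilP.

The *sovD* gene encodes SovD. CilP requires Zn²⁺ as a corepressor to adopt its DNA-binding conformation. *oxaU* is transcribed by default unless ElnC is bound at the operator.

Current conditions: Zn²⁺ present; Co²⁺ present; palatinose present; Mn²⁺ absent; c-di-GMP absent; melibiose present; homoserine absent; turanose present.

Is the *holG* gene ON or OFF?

Mn²⁺ is absent, so HolU is active.
No repressor is bound and HolU is active, so *pexX* is transcribed.
So PexX is produced and active.
Melibiose is present, so PurV is active.
No repressor is bound and PexX and PurV are active, so *jovQ* is transcribed.
So JovQ is produced and active.
c-di-GMP is absent, so ElnC is inactive.
With no repressor bound, *oxaU* is transcribed.
So OxaU is produced and active.
Zn²⁺ is present, so CilP is active.
With repressor CilP bound, *sovD* is not transcribed.
So SovD is not produced.
With repressor OxaU bound, *irpC* is not transcribed.
So IrpC is not produced.
With repressor JovQ bound, *haxN* is not transcribed.
So HaxN is not produced.
Co²⁺ is present, so ZorU is inactive.
Homoserine is absent, so JovH is inactive.
Required activator ZorU is absent, so *qilB* is not transcribed.
So QilB is not produced.
Turanose is present, so PurQ is active.
No repressor is bound and PurQ is active, so *kosP* is transcribed.
So KosP is produced and active.
With repressor KosP bound, *jalA* is not transcribed.
So JalA is not produced.
Required activator JalA is absent, so *yilH* is not transcribed.
So YilH is not produced.
Palatinose is present, so DovF is inactive.
With no repressor bound, *holG* is transcribed.

ON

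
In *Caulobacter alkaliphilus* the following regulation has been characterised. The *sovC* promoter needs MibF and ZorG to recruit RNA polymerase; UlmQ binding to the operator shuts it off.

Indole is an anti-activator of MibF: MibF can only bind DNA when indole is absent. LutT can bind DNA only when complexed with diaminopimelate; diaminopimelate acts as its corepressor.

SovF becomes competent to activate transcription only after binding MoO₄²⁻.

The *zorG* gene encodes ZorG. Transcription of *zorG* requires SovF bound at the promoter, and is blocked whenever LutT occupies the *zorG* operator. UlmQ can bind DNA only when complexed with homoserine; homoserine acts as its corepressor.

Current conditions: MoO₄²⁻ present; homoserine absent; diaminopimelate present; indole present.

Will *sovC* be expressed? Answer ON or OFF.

Indole is present, so MibF is inactive.
Diaminopimelate is present, so LutT is active.
MoO₄²⁻ is present, so SovF is active.
With repressor LutT bound, *zorG* is not transcribed.
So ZorG is not produced.
Homoserine is absent, so UlmQ is inactive.
Required activator MibF is absent, so *sovC* is not transcribed.

OFF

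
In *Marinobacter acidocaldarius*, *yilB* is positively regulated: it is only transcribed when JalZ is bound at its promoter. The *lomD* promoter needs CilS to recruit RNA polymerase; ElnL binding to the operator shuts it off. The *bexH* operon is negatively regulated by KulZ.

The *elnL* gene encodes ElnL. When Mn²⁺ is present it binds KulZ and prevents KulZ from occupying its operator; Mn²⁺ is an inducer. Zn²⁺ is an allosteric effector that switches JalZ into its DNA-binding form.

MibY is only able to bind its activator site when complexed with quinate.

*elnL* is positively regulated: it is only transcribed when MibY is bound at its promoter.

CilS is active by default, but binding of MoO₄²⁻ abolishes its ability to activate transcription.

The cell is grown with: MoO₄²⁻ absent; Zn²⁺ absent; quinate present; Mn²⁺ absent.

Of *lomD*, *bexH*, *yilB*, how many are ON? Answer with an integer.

MoO₄²⁻ is absent, so CilS is active.
Quinate is present, so MibY is active.
No repressor is bound and MibY is active, so *elnL* is transcribed.
So ElnL is produced and active.
With repressor ElnL bound, *lomD* is not transcribed.
→ *lomD* is OFF.
Mn²⁺ is absent, so KulZ is active.
With repressor KulZ bound, *bexH* is not transcribed.
→ *bexH* is OFF.
Zn²⁺ is absent, so JalZ is inactive.
Required activator JalZ is absent, so *yilB* is not transcribed.
→ *yilB* is OFF.
0 of the 3 genes are transcribed.

0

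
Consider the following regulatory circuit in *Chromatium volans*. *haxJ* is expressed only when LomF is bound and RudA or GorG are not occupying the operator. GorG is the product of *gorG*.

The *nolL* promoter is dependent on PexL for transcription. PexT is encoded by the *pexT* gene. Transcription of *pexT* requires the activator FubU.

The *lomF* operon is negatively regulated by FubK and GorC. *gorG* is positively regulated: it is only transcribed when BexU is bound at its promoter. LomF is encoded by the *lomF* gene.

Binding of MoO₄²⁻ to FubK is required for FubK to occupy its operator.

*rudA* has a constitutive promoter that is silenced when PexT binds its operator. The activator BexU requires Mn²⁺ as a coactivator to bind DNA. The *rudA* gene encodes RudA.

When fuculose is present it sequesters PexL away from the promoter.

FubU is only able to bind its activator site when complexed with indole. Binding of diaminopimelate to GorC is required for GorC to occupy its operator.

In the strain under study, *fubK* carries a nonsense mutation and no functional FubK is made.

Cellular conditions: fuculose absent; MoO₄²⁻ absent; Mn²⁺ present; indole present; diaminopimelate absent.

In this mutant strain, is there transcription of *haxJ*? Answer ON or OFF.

Indole is present, so FubU is active.
No repressor is bound and FubU is active, so *pexT* is transcribed.
So PexT is produced and active.
With repressor PexT bound, *rudA* is not transcribed.
So RudA is not produced.
Mn²⁺ is present, so BexU is active.
No repressor is bound and BexU is active, so *gorG* is transcribed.
So GorG is produced and active.
FubK is non-functional in this strain, so it has no effect.
Diaminopimelate is absent, so GorC is inactive.
With no repressor bound, *lomF* is transcribed.
So LomF is produced and active.
With repressor GorG bound, *haxJ* is not transcribed.

OFF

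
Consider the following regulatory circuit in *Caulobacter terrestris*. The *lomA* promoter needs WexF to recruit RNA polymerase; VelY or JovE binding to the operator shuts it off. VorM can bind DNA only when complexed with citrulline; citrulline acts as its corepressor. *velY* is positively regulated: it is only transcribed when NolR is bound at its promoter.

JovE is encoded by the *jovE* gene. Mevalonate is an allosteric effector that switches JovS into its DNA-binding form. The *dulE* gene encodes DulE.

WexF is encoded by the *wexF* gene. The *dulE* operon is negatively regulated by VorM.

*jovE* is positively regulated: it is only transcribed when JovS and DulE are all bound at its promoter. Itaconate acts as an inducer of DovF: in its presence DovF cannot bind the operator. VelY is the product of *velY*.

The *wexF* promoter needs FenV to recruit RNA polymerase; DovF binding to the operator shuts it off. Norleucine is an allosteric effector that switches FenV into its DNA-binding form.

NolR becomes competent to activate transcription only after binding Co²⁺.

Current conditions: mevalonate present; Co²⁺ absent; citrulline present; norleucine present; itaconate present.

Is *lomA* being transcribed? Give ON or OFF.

ON

Co²⁺ is absent, so NolR is inactive.
Required activator NolR is absent, so *velY* is not transcribed.
So VelY is not produced.
Norleucine is present, so FenV is active.
Itaconate is present, so DovF is inactive.
No repressor is bound and FenV is active, so *wexF* is transcribed.
So WexF is produced and active.
Mevalonate is present, so JovS is active.
Citrulline is present, so VorM is active.
With repressor VorM bound, *dulE* is not transcribed.
So DulE is not produced.
Required activator DulE is absent, so *jovE* is not transcribed.
So JovE is not produced.
No repressor is bound and WexF is active, so *lomA* is transcribed.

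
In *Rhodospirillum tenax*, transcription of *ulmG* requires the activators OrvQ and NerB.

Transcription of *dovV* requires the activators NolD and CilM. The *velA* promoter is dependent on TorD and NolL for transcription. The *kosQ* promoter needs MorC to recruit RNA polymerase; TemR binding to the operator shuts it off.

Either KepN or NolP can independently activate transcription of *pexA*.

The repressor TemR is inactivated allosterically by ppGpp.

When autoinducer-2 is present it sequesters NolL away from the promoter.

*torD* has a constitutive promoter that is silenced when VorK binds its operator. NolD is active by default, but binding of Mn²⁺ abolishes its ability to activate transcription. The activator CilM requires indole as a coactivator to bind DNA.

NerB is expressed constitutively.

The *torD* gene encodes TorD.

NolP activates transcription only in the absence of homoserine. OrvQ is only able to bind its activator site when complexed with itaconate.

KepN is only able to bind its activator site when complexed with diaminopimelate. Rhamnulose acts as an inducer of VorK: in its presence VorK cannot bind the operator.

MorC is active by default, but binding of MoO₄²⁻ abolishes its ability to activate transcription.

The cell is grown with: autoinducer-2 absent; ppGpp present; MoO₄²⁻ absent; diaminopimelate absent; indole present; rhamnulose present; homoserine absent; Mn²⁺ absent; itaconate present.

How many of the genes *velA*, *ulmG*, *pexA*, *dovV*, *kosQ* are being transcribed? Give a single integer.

Rhamnulose is present, so VorK is inactive.
With no repressor bound, *torD* is transcribed.
So TorD is produced and active.
Autoinducer-2 is absent, so NolL is active.
No repressor is bound and TorD and NolL are active, so *velA* is transcribed.
→ *velA* is ON.
Itaconate is present, so OrvQ is active.
NerB is produced constitutively and is active.
No repressor is bound and OrvQ and NerB are active, so *ulmG* is transcribed.
→ *ulmG* is ON.
Diaminopimelate is absent, so KepN is inactive.
Homoserine is absent, so NolP is active.
Activator NolP is present, so *pexA* is transcribed.
→ *pexA* is ON.
Mn²⁺ is absent, so NolD is active.
Indole is present, so CilM is active.
No repressor is bound and NolD and CilM are active, so *dovV* is transcribed.
→ *dovV* is ON.
ppGpp is present, so TemR is inactive.
MoO₄²⁻ is absent, so MorC is active.
No repressor is bound and MorC is active, so *kosQ* is transcribed.
→ *kosQ* is ON.
5 of the 5 genes are transcribed.

5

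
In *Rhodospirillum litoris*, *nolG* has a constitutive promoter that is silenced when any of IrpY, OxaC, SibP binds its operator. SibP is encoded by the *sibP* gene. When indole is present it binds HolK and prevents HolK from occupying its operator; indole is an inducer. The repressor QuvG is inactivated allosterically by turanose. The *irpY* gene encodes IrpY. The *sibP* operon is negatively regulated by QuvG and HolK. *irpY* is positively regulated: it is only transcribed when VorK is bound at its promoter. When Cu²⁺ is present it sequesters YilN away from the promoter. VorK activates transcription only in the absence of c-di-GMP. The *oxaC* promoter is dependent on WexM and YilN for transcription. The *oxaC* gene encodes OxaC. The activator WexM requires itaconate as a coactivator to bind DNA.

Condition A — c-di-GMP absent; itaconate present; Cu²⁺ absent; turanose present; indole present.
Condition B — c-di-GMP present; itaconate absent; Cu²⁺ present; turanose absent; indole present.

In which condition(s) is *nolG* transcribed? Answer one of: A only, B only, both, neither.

B only

Condition A:
c-di-GMP is absent, so VorK is active.
No repressor is bound and VorK is active, so *irpY* is transcribed.
So IrpY is produced and active.
Itaconate is present, so WexM is active.
Cu²⁺ is absent, so YilN is active.
No repressor is bound and WexM and YilN are active, so *oxaC* is transcribed.
So OxaC is produced and active.
Turanose is present, so QuvG is inactive.
Indole is present, so HolK is inactive.
With no repressor bound, *sibP* is transcribed.
So SibP is produced and active.
With repressor IrpY bound, *nolG* is not transcribed.
→ *nolG* is OFF in A.
Condition B:
c-di-GMP is present, so VorK is inactive.
Required activator VorK is absent, so *irpY* is not transcribed.
So IrpY is not produced.
Itaconate is absent, so WexM is inactive.
Cu²⁺ is present, so YilN is inactive.
Required activator WexM is absent, so *oxaC* is not transcribed.
So OxaC is not produced.
Turanose is absent, so QuvG is active.
Indole is present, so HolK is inactive.
With repressor QuvG bound, *sibP* is not transcribed.
So SibP is not produced.
With no repressor bound, *nolG* is transcribed.
→ *nolG* is ON in B.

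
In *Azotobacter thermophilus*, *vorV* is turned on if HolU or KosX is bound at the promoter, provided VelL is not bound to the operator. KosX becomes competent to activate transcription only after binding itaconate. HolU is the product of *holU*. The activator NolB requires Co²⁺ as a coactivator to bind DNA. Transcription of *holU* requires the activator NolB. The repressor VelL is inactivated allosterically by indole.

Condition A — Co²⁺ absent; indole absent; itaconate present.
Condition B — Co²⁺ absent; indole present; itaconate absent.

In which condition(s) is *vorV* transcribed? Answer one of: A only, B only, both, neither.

Condition A:
Co²⁺ is absent, so NolB is inactive.
Required activator NolB is absent, so *holU* is not transcribed.
So HolU is not produced.
Indole is absent, so VelL is active.
Itaconate is present, so KosX is active.
With repressor VelL bound, *vorV* is not transcribed.
→ *vorV* is OFF in A.
Condition B:
Co²⁺ is absent, so NolB is inactive.
Required activator NolB is absent, so *holU* is not transcribed.
So HolU is not produced.
Indole is present, so VelL is inactive.
Itaconate is absent, so KosX is inactive.
No activator is available at the *vorV* promoter, so *vorV* is not transcribed.
→ *vorV* is OFF in B.

neither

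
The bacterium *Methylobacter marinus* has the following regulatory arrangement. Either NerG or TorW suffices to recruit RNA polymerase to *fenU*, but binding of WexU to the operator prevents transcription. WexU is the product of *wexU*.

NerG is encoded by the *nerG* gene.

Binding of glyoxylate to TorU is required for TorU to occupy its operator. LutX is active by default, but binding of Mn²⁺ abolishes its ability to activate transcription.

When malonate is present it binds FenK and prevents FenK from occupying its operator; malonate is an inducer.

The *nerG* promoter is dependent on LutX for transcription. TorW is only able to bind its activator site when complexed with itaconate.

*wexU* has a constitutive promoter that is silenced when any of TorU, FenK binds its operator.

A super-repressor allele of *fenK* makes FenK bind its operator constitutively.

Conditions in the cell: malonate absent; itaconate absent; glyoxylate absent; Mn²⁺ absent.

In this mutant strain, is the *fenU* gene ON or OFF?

Mn²⁺ is absent, so LutX is active.
No repressor is bound and LutX is active, so *nerG* is transcribed.
So NerG is produced and active.
Glyoxylate is absent, so TorU is inactive.
FenK is constitutively active in this strain.
With repressor FenK bound, *wexU* is not transcribed.
So WexU is not produced.
Itaconate is absent, so TorW is inactive.
Activator NerG is present, so *fenU* is transcribed.

ON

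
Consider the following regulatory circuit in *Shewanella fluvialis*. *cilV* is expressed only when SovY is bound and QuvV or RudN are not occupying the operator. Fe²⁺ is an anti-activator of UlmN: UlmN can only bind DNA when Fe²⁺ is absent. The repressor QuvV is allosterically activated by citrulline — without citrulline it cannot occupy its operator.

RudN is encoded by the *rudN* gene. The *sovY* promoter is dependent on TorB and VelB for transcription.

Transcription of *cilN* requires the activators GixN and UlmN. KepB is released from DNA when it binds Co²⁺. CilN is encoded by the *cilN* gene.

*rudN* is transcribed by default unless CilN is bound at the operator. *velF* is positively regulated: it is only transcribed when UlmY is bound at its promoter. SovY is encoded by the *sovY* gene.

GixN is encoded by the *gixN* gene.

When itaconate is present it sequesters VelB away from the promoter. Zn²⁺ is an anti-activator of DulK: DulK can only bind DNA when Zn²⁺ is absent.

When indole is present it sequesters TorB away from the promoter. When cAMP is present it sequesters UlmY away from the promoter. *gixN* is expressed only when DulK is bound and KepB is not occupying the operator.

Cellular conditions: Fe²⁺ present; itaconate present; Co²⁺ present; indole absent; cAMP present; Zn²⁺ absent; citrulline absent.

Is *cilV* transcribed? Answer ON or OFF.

OFF

Indole is absent, so TorB is active.
Itaconate is present, so VelB is inactive.
Required activator VelB is absent, so *sovY* is not transcribed.
So SovY is not produced.
Citrulline is absent, so QuvV is inactive.
Co²⁺ is present, so KepB is inactive.
Zn²⁺ is absent, so DulK is active.
No repressor is bound and DulK is active, so *gixN* is transcribed.
So GixN is produced and active.
Fe²⁺ is present, so UlmN is inactive.
Required activator UlmN is absent, so *cilN* is not transcribed.
So CilN is not produced.
With no repressor bound, *rudN* is transcribed.
So RudN is produced and active.
With repressor RudN bound, *cilV* is not transcribed.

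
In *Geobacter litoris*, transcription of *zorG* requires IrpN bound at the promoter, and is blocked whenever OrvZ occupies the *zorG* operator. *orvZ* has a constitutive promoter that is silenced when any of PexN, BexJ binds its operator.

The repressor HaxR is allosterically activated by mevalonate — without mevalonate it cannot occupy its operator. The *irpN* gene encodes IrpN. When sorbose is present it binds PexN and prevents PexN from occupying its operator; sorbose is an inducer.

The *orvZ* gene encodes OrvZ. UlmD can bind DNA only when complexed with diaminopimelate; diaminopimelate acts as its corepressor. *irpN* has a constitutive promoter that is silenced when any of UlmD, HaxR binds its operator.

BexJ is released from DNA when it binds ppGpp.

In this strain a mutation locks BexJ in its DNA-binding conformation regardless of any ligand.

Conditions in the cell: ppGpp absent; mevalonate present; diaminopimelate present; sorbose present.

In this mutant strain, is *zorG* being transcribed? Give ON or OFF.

OFF

Diaminopimelate is present, so UlmD is active.
Mevalonate is present, so HaxR is active.
With repressor UlmD bound, *irpN* is not transcribed.
So IrpN is not produced.
Sorbose is present, so PexN is inactive.
BexJ is constitutively active in this strain.
With repressor BexJ bound, *orvZ* is not transcribed.
So OrvZ is not produced.
Required activator IrpN is absent, so *zorG* is not transcribed.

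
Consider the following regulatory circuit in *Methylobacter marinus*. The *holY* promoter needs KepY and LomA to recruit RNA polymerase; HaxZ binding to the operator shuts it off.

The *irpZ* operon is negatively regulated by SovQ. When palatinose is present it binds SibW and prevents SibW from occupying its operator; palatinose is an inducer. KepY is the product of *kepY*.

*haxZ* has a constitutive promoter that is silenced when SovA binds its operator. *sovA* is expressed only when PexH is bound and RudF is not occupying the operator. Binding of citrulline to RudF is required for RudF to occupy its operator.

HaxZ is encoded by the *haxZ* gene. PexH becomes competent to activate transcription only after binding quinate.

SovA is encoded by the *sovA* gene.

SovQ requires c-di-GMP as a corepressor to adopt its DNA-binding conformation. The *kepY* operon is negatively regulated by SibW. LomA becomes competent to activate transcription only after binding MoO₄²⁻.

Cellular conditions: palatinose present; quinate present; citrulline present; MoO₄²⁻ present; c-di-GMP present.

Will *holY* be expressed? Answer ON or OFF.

Citrulline is present, so RudF is active.
Quinate is present, so PexH is active.
With repressor RudF bound, *sovA* is not transcribed.
So SovA is not produced.
With no repressor bound, *haxZ* is transcribed.
So HaxZ is produced and active.
Palatinose is present, so SibW is inactive.
With no repressor bound, *kepY* is transcribed.
So KepY is produced and active.
MoO₄²⁻ is present, so LomA is active.
With repressor HaxZ bound, *holY* is not transcribed.

OFF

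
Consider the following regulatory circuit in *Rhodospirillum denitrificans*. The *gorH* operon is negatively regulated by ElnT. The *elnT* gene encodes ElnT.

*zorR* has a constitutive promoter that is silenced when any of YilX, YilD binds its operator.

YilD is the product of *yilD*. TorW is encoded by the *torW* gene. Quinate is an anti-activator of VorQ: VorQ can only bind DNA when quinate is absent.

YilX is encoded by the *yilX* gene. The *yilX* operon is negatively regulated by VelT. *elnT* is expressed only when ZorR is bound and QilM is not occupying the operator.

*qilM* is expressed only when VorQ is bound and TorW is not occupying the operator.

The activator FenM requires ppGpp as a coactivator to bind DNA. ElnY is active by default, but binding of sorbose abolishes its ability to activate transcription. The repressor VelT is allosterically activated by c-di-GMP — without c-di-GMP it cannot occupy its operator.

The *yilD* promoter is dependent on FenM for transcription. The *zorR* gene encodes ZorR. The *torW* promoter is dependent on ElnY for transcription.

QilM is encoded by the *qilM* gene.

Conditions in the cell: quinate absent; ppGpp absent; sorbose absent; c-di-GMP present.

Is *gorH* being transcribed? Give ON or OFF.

c-di-GMP is present, so VelT is active.
With repressor VelT bound, *yilX* is not transcribed.
So YilX is not produced.
ppGpp is absent, so FenM is inactive.
Required activator FenM is absent, so *yilD* is not transcribed.
So YilD is not produced.
With no repressor bound, *zorR* is transcribed.
So ZorR is produced and active.
Quinate is absent, so VorQ is active.
Sorbose is absent, so ElnY is active.
No repressor is bound and ElnY is active, so *torW* is transcribed.
So TorW is produced and active.
With repressor TorW bound, *qilM* is not transcribed.
So QilM is not produced.
No repressor is bound and ZorR is active, so *elnT* is transcribed.
So ElnT is produced and active.
With repressor ElnT bound, *gorH* is not transcribed.

OFF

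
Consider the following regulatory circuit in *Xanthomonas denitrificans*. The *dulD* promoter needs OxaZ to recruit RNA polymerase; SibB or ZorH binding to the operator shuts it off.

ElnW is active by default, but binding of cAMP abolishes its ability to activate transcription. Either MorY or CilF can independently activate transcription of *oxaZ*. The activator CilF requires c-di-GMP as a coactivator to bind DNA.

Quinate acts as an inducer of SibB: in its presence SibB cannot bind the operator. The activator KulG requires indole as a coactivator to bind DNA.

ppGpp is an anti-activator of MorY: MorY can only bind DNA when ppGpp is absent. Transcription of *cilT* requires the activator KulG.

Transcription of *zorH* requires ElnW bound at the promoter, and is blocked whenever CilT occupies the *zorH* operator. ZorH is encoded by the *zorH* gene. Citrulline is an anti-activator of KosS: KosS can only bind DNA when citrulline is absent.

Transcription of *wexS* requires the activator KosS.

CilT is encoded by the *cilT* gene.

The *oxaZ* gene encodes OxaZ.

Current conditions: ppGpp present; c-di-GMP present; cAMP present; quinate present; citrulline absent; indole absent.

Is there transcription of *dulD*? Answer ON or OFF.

Quinate is present, so SibB is inactive.
ppGpp is present, so MorY is inactive.
c-di-GMP is present, so CilF is active.
Activator CilF is present, so *oxaZ* is transcribed.
So OxaZ is produced and active.
cAMP is present, so ElnW is inactive.
Indole is absent, so KulG is inactive.
Required activator KulG is absent, so *cilT* is not transcribed.
So CilT is not produced.
Required activator ElnW is absent, so *zorH* is not transcribed.
So ZorH is not produced.
No repressor is bound and OxaZ is active, so *dulD* is transcribed.

ON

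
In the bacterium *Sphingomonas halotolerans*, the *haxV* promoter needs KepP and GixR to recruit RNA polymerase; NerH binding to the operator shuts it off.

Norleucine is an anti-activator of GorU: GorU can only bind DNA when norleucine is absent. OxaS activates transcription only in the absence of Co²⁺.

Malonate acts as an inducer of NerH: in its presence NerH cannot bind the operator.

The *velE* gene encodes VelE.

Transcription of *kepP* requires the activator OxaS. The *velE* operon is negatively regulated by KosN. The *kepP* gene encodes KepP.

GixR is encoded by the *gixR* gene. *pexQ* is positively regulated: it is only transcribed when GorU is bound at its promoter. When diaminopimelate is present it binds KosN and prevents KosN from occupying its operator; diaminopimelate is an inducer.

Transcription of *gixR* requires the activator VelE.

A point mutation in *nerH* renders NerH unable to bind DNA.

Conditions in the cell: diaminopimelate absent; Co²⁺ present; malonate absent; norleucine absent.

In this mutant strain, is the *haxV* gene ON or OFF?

OFF

Co²⁺ is present, so OxaS is inactive.
Required activator OxaS is absent, so *kepP* is not transcribed.
So KepP is not produced.
Diaminopimelate is absent, so KosN is active.
With repressor KosN bound, *velE* is not transcribed.
So VelE is not produced.
Required activator VelE is absent, so *gixR* is not transcribed.
So GixR is not produced.
NerH is non-functional in this strain, so it has no effect.
Required activator KepP is absent, so *haxV* is not transcribed.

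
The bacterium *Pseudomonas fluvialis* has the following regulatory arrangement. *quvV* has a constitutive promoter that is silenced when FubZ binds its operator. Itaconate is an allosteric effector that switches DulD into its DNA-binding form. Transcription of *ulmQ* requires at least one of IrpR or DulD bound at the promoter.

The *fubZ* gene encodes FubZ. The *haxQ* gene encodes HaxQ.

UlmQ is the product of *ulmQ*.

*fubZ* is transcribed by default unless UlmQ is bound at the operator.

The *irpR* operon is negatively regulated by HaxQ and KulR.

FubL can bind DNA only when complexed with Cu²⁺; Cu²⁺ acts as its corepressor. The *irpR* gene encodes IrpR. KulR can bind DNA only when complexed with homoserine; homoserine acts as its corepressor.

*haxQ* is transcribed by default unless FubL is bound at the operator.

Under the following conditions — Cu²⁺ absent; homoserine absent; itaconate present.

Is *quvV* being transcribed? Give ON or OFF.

ON

Cu²⁺ is absent, so FubL is inactive.
With no repressor bound, *haxQ* is transcribed.
So HaxQ is produced and active.
Homoserine is absent, so KulR is inactive.
With repressor HaxQ bound, *irpR* is not transcribed.
So IrpR is not produced.
Itaconate is present, so DulD is active.
Activator DulD is present, so *ulmQ* is transcribed.
So UlmQ is produced and active.
With repressor UlmQ bound, *fubZ* is not transcribed.
So FubZ is not produced.
With no repressor bound, *quvV* is transcribed.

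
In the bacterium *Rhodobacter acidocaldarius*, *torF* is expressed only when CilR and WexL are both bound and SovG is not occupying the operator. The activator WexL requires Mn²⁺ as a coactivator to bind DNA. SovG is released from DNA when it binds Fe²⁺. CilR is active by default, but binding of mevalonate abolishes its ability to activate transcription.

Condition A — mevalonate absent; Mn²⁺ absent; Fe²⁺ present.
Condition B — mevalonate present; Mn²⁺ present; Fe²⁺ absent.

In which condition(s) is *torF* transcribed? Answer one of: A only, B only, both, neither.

Condition A:
Mevalonate is absent, so CilR is active.
Mn²⁺ is absent, so WexL is inactive.
Fe²⁺ is present, so SovG is inactive.
Required activator WexL is absent, so *torF* is not transcribed.
→ *torF* is OFF in A.
Condition B:
Mevalonate is present, so CilR is inactive.
Mn²⁺ is present, so WexL is active.
Fe²⁺ is absent, so SovG is active.
With repressor SovG bound, *torF* is not transcribed.
→ *torF* is OFF in B.

neither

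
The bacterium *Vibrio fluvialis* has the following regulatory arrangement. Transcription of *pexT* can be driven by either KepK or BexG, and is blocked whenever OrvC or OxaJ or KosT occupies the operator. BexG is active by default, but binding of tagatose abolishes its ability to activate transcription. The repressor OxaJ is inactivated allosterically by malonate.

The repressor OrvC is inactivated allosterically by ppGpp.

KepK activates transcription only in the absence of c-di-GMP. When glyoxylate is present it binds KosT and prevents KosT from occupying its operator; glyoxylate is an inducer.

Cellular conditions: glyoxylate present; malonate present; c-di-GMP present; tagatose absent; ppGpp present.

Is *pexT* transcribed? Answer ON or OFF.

c-di-GMP is present, so KepK is inactive.
ppGpp is present, so OrvC is inactive.
Malonate is present, so OxaJ is inactive.
Glyoxylate is present, so KosT is inactive.
Tagatose is absent, so BexG is active.
Activator BexG is present, so *pexT* is transcribed.

ON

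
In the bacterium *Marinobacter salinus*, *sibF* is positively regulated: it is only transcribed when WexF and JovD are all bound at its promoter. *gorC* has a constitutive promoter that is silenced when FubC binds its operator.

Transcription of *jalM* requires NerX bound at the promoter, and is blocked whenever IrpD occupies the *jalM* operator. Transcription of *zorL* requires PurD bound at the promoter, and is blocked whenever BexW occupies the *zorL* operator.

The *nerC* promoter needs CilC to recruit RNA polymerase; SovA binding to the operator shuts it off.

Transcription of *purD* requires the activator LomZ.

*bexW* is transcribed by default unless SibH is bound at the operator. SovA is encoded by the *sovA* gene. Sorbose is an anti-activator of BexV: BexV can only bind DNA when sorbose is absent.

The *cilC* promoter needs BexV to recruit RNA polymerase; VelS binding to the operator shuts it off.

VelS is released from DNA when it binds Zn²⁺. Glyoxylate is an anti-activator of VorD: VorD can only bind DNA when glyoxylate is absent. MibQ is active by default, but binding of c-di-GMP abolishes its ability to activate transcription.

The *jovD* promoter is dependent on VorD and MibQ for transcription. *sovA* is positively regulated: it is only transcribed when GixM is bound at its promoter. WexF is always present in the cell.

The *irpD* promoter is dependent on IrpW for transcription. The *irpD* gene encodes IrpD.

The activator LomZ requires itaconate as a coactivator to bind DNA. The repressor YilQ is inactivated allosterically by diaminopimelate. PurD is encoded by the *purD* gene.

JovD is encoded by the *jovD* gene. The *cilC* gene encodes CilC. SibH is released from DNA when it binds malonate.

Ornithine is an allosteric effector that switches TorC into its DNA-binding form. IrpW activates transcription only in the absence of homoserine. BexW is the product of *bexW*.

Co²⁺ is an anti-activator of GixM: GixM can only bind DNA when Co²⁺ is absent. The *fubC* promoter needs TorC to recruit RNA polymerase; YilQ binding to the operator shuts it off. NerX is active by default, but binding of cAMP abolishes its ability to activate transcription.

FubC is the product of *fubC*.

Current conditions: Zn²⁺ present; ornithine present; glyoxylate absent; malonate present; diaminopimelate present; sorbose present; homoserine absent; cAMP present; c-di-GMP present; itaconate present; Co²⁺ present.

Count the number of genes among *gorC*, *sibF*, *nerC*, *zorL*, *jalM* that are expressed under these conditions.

Ornithine is present, so TorC is active.
Diaminopimelate is present, so YilQ is inactive.
No repressor is bound and TorC is active, so *fubC* is transcribed.
So FubC is produced and active.
With repressor FubC bound, *gorC* is not transcribed.
→ *gorC* is OFF.
WexF is produced constitutively and is active.
Glyoxylate is absent, so VorD is active.
c-di-GMP is present, so MibQ is inactive.
Required activator MibQ is absent, so *jovD* is not transcribed.
So JovD is not produced.
Required activator JovD is absent, so *sibF* is not transcribed.
→ *sibF* is OFF.
Sorbose is present, so BexV is inactive.
Zn²⁺ is present, so VelS is inactive.
Required activator BexV is absent, so *cilC* is not transcribed.
So CilC is not produced.
Co²⁺ is present, so GixM is inactive.
Required activator GixM is absent, so *sovA* is not transcribed.
So SovA is not produced.
Required activator CilC is absent, so *nerC* is not transcribed.
→ *nerC* is OFF.
Malonate is present, so SibH is inactive.
With no repressor bound, *bexW* is transcribed.
So BexW is produced and active.
Itaconate is present, so LomZ is active.
No repressor is bound and LomZ is active, so *purD* is transcribed.
So PurD is produced and active.
With repressor BexW bound, *zorL* is not transcribed.
→ *zorL* is OFF.
cAMP is present, so NerX is inactive.
Homoserine is absent, so IrpW is active.
No repressor is bound and IrpW is active, so *irpD* is transcribed.
So IrpD is produced and active.
With repressor IrpD bound, *jalM* is not transcribed.
→ *jalM* is OFF.
0 of the 5 genes are transcribed.

0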